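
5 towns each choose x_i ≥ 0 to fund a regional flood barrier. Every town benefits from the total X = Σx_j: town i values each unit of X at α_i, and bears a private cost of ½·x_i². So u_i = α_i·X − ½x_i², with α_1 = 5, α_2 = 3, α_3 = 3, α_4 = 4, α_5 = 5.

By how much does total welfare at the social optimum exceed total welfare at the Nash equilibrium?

642

Town i's FOC: ∂u_i/∂x_i = α_i − x_i = 0, so x_i* = α_i.
NE contributions = (5, 3, 3, 4, 5); X = 20.
W^NE = (Σα)·X − ½Σα_i² = 20² − ½·84 = 358.
Planner sets x_i = Σα_j = 20 for every i, so X^SO = 5·20 = 100.
W^SO = (Σα)·X^SO − ½·5·(Σα)² = (5/2)·20² = 1000.
Deadweight loss = W^SO − W^NE = 642.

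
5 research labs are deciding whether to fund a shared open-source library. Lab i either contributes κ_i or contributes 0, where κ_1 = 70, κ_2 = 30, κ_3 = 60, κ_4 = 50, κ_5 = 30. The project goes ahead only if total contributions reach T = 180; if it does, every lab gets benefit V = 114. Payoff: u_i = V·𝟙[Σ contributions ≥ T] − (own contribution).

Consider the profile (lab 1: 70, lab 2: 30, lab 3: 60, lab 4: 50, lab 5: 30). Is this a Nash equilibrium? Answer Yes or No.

No

Total = 240 ≥ 180: provided.
Lab 1 (pledges 70, payoff 44): dropping to 0 → total 170, payoff 0. No gain.
Lab 2 (pledges 30, payoff 84): dropping to 0 → total 210, payoff 114. Profitable deviation.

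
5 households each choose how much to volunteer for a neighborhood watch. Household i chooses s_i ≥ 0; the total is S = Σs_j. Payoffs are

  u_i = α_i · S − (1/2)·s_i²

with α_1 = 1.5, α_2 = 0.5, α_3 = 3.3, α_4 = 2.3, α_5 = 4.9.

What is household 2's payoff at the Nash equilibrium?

6.125

Household i's FOC: ∂u_i/∂s_i = α_i − s_i = 0, so s_i* = α_i.
NE contributions = (1.5, 0.5, 3.3, 2.3, 4.9); S = 12.5.
u_2 = α_2·S − ½·(s_2)² = 0.5·12.5 − ½·0.5² = 6.125.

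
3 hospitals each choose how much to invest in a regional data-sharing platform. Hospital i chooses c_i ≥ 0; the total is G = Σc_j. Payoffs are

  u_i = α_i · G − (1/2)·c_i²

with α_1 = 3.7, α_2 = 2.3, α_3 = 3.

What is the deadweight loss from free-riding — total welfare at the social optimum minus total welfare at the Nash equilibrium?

Hospital i's FOC: ∂u_i/∂c_i = α_i − c_i = 0, so c_i* = α_i.
NE contributions = (3.7, 2.3, 3); G = 9.
W^NE = (Σα)·G − ½Σα_i² = 9² − ½·27.98 = 67.01.
Planner sets c_i = Σα_j = 9 for every i, so G^SO = 3·9 = 27.
W^SO = (Σα)·G^SO − ½·3·(Σα)² = (3/2)·9² = 121.5.
Deadweight loss = W^SO − W^NE = 54.49.

54.49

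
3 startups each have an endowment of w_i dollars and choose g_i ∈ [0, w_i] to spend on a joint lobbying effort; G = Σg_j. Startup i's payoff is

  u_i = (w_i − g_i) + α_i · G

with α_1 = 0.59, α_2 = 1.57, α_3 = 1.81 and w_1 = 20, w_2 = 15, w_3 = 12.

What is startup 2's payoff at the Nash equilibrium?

∂u_i/∂g_i = α_i − 1, so startup i contributes w_i if α_i > 1, else 0.
α_i > 1 for i ∈ {2, 3}; NE contributions (0, 15, 12), G = 27.
u_2 = (15 − 15) + 1.57·27 = 42.39.

42.39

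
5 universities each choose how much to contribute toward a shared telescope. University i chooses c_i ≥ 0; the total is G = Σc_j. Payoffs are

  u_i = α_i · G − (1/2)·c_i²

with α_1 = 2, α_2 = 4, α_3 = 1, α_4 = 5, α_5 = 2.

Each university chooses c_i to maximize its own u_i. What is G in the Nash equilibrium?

14

University i's FOC: ∂u_i/∂c_i = α_i − c_i = 0, so c_i* = α_i.
NE contributions = (2, 4, 1, 5, 2); G = 14.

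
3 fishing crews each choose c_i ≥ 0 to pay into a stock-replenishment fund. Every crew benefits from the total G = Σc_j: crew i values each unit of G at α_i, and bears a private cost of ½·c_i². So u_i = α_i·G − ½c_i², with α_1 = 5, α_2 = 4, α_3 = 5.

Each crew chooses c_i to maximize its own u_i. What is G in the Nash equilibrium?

Crew i's FOC: ∂u_i/∂c_i = α_i − c_i = 0, so c_i* = α_i.
NE contributions = (5, 4, 5); G = 14.

14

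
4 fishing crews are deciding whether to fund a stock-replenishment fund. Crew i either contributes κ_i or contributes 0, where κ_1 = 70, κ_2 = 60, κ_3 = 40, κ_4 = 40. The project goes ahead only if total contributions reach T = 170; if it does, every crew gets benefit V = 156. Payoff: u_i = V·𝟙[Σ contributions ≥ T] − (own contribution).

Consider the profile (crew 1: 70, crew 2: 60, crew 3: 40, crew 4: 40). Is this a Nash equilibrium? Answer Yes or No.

No

Total = 210 ≥ 170: provided.
Crew 1 (pledges 70, payoff 86): dropping to 0 → total 140, payoff 0. No gain.
Crew 2 (pledges 60, payoff 96): dropping to 0 → total 150, payoff 0. No gain.
Crew 3 (pledges 40, payoff 116): dropping to 0 → total 170, payoff 156. Profitable deviation.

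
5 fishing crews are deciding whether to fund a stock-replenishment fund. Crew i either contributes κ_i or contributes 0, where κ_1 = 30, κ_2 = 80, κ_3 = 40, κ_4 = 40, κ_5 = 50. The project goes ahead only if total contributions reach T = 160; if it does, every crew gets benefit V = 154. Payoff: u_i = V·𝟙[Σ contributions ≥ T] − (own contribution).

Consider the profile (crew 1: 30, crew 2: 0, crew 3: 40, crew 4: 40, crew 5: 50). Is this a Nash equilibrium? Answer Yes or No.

Yes

Total = 160 ≥ 160: provided.
Crew 1 (pledges 30, payoff 124): dropping to 0 → total 130, payoff 0. No gain.
Crew 2 (pledges 0, payoff 154): pledging 80 → total 240, payoff 74. No gain.
Crew 3 (pledges 40, payoff 114): dropping to 0 → total 120, payoff 0. No gain.
Crew 4 (pledges 40, payoff 114): dropping to 0 → total 120, payoff 0. No gain.
Crew 5 (pledges 50, payoff 104): dropping to 0 → total 110, payoff 0. No gain.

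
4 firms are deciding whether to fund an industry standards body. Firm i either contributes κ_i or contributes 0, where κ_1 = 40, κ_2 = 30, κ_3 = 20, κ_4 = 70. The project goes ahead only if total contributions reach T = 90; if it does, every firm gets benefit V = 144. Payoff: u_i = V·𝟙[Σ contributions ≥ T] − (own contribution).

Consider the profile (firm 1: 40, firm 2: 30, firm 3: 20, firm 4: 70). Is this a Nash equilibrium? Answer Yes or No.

No

Total = 160 ≥ 90: provided.
Firm 1 (pledges 40, payoff 104): dropping to 0 → total 120, payoff 144. Profitable deviation.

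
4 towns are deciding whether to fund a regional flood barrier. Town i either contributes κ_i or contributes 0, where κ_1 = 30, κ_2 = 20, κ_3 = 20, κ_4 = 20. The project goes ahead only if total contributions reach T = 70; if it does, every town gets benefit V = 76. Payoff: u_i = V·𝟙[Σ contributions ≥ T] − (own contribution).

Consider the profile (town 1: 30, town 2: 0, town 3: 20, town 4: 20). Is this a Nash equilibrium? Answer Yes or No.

Yes

Total = 70 ≥ 70: provided.
Town 1 (pledges 30, payoff 46): dropping to 0 → total 40, payoff 0. No gain.
Town 2 (pledges 0, payoff 76): pledging 20 → total 90, payoff 56. No gain.
Town 3 (pledges 20, payoff 56): dropping to 0 → total 50, payoff 0. No gain.
Town 4 (pledges 20, payoff 56): dropping to 0 → total 50, payoff 0. No gain.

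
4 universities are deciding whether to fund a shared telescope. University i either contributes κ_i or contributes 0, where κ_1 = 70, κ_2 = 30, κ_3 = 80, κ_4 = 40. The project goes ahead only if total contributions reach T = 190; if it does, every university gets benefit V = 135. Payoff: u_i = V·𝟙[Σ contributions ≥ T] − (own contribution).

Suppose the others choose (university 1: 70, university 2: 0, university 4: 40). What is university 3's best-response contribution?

Others' total = 110. Contributing 80 brings total to 190 ≥ 190: gain V − κ_3 = 55.
Best response: 80.

80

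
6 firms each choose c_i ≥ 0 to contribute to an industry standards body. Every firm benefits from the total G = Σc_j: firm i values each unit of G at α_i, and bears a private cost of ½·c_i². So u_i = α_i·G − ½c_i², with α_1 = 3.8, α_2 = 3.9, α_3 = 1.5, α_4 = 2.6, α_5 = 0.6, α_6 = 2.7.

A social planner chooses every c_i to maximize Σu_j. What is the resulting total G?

Planner FOC: ∂(Σu_j)/∂c_i = (Σα_j) − c_i = 0, so c_i^SO = Σα_j = 15.1 for every i; G^SO = 90.6.

90.6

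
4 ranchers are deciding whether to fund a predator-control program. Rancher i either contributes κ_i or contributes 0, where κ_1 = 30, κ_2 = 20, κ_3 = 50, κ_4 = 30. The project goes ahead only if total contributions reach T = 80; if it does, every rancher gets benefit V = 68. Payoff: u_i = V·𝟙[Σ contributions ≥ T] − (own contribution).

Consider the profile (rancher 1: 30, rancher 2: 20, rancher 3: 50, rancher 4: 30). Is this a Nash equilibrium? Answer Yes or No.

No

Total = 130 ≥ 80: provided.
Rancher 1 (pledges 30, payoff 38): dropping to 0 → total 100, payoff 68. Profitable deviation.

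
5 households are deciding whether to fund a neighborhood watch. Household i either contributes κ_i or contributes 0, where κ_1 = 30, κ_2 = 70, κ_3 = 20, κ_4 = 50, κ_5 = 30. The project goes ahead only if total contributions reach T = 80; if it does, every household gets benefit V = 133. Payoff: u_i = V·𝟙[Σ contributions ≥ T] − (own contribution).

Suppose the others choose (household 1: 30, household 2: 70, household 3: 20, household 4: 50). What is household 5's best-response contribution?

Others' total = 170 ≥ 80; contributing adds cost 30 for no extra benefit.
Best response: 0.

0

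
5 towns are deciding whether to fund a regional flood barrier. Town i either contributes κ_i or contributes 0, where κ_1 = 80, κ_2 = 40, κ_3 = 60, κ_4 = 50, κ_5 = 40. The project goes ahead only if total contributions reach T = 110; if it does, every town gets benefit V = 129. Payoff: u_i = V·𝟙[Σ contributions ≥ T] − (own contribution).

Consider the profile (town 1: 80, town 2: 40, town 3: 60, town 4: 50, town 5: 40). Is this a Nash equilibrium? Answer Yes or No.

No

Total = 270 ≥ 110: provided.
Town 1 (pledges 80, payoff 49): dropping to 0 → total 190, payoff 129. Profitable deviation.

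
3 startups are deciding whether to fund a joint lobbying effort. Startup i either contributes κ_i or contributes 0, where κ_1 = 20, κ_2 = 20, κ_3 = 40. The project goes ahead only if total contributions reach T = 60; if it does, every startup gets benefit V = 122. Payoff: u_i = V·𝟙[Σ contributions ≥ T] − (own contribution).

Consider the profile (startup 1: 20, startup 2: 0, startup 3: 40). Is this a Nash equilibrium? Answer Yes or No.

Yes

Total = 60 ≥ 60: provided.
Startup 1 (pledges 20, payoff 102): dropping to 0 → total 40, payoff 0. No gain.
Startup 2 (pledges 0, payoff 122): pledging 20 → total 80, payoff 102. No gain.
Startup 3 (pledges 40, payoff 82): dropping to 0 → total 20, payoff 0. No gain.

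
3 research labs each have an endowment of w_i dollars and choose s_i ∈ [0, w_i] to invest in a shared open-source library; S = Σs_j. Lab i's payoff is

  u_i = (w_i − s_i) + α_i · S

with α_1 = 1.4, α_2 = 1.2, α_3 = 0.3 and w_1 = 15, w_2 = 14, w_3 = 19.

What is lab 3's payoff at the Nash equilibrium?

∂u_i/∂s_i = α_i − 1, so lab i contributes w_i if α_i > 1, else 0.
α_i > 1 for i ∈ {1, 2}; NE contributions (15, 14, 0), S = 29.
u_3 = (19 − 0) + 0.3·29 = 27.7.

27.7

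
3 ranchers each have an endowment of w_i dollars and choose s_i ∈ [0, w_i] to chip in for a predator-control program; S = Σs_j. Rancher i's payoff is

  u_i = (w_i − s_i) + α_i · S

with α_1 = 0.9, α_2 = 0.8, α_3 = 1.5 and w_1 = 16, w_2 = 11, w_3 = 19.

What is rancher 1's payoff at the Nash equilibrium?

33.1

∂u_i/∂s_i = α_i − 1, so rancher i contributes w_i if α_i > 1, else 0.
α_i > 1 for i ∈ {3}; NE contributions (0, 0, 19), S = 19.
u_1 = (16 − 0) + 0.9·19 = 33.1.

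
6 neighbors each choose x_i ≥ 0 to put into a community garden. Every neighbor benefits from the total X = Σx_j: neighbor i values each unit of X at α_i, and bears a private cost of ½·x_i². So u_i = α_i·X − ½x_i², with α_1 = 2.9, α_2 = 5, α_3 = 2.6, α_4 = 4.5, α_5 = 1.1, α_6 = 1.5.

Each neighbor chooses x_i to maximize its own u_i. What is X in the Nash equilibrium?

Neighbor i's FOC: ∂u_i/∂x_i = α_i − x_i = 0, so x_i* = α_i.
NE contributions = (2.9, 5, 2.6, 4.5, 1.1, 1.5); X = 17.6.

17.6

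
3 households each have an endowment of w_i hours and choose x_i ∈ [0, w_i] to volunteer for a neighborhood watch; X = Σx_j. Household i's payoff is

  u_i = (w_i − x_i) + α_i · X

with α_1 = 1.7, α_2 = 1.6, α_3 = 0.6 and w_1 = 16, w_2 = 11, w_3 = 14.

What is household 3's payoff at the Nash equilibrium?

∂u_i/∂x_i = α_i − 1, so household i contributes w_i if α_i > 1, else 0.
α_i > 1 for i ∈ {1, 2}; NE contributions (16, 11, 0), X = 27.
u_3 = (14 − 0) + 0.6·27 = 30.2.

30.2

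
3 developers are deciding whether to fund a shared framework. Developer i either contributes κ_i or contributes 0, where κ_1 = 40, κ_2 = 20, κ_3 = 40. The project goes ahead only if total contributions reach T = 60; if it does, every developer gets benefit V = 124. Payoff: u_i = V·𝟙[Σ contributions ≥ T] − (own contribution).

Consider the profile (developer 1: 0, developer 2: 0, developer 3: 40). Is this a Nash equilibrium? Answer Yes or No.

No

Total = 40 < 60: not provided.
Developer 1 (pledges 0, payoff 0): pledging 40 → total 80, payoff 84. Profitable deviation.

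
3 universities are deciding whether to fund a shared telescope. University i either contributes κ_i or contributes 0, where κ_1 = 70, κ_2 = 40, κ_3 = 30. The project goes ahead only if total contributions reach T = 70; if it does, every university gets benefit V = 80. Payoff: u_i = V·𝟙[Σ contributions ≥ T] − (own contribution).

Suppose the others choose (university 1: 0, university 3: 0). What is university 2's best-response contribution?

0

Others' total = 0. Even contributing 40 gives 40 < 70: no benefit either way.
Best response: 0.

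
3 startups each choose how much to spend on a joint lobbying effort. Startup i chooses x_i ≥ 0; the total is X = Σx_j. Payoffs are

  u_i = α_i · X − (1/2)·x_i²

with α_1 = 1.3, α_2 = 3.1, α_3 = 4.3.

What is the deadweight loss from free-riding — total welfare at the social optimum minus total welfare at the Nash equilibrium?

52.74

Startup i's FOC: ∂u_i/∂x_i = α_i − x_i = 0, so x_i* = α_i.
NE contributions = (1.3, 3.1, 4.3); X = 8.7.
W^NE = (Σα)·X − ½Σα_i² = 8.7² − ½·29.79 = 60.795.
Planner sets x_i = Σα_j = 8.7 for every i, so X^SO = 3·8.7 = 26.1.
W^SO = (Σα)·X^SO − ½·3·(Σα)² = (3/2)·8.7² = 113.535.
Deadweight loss = W^SO − W^NE = 52.74.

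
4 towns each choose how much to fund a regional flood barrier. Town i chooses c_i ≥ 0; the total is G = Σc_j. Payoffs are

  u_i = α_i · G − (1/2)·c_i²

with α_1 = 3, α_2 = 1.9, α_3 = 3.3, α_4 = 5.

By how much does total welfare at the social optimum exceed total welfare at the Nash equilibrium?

Town i's FOC: ∂u_i/∂c_i = α_i − c_i = 0, so c_i* = α_i.
NE contributions = (3, 1.9, 3.3, 5); G = 13.2.
W^NE = (Σα)·G − ½Σα_i² = 13.2² − ½·48.5 = 149.99.
Planner sets c_i = Σα_j = 13.2 for every i, so G^SO = 4·13.2 = 52.8.
W^SO = (Σα)·G^SO − ½·4·(Σα)² = (4/2)·13.2² = 348.48.
Deadweight loss = W^SO − W^NE = 198.49.

198.49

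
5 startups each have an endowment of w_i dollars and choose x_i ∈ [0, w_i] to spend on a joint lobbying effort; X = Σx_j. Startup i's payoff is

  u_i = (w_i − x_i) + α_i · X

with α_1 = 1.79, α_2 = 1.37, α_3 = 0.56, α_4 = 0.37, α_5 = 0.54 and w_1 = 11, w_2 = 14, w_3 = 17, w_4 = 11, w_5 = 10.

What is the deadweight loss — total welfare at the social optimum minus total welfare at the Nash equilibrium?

∂u_i/∂x_i = α_i − 1, so startup i contributes w_i if α_i > 1, else 0.
α_i > 1 for i ∈ {1, 2}; NE contributions (11, 14, 0, 0, 0), X = 25.
W^NE = Σw_i − X^NE + (Σα_i)·X^NE = 63 + 3.63·25 = 153.75.
Planner: ∂(Σu_j)/∂x_i = Σα_j − 1 = 3.63 > 0, so everyone contributes w_i; X^SO = 63, W^SO = 63 + 3.63·63 = 291.69.
Deadweight loss = 137.94.

137.94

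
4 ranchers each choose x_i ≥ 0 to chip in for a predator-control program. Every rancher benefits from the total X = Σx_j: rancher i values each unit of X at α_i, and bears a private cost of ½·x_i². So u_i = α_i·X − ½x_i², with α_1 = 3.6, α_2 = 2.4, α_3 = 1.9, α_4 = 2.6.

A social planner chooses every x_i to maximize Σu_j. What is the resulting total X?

Planner FOC: ∂(Σu_j)/∂x_i = (Σα_j) − x_i = 0, so x_i^SO = Σα_j = 10.5 for every i; X^SO = 42.

42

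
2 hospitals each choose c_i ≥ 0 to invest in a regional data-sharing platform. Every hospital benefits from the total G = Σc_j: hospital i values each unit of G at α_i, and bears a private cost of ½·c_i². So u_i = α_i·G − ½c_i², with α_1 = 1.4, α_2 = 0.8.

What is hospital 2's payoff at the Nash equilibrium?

1.44

Hospital i's FOC: ∂u_i/∂c_i = α_i − c_i = 0, so c_i* = α_i.
NE contributions = (1.4, 0.8); G = 2.2.
u_2 = α_2·G − ½·(c_2)² = 0.8·2.2 − ½·0.8² = 1.44.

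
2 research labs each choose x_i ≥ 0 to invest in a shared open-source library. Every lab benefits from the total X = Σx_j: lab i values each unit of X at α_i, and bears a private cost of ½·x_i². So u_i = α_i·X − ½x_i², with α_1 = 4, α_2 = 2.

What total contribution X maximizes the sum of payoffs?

12

Planner FOC: ∂(Σu_j)/∂x_i = (Σα_j) − x_i = 0, so x_i^SO = Σα_j = 6 for every i; X^SO = 12.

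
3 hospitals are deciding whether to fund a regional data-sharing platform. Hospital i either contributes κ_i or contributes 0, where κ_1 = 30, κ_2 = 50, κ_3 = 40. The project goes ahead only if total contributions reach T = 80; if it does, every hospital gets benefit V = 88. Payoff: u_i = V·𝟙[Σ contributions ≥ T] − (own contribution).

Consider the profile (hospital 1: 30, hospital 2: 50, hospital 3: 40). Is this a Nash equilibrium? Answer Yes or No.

No

Total = 120 ≥ 80: provided.
Hospital 1 (pledges 30, payoff 58): dropping to 0 → total 90, payoff 88. Profitable deviation.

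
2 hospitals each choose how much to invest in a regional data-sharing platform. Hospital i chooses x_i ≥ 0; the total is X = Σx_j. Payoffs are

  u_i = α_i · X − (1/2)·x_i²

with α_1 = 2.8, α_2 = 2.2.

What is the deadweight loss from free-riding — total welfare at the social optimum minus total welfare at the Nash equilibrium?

Hospital i's FOC: ∂u_i/∂x_i = α_i − x_i = 0, so x_i* = α_i.
NE contributions = (2.8, 2.2); X = 5.
W^NE = (Σα)·X − ½Σα_i² = 5² − ½·12.68 = 18.66.
Planner sets x_i = Σα_j = 5 for every i, so X^SO = 2·5 = 10.
W^SO = (Σα)·X^SO − ½·2·(Σα)² = (2/2)·5² = 25.
Deadweight loss = W^SO − W^NE = 6.34.

6.34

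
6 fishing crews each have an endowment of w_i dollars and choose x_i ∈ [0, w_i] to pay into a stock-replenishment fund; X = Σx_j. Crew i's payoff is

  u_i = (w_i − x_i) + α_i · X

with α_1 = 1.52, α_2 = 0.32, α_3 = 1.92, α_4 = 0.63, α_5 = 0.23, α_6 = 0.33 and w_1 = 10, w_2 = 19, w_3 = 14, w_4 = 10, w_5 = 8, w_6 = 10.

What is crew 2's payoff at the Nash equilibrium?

26.68

∂u_i/∂x_i = α_i − 1, so crew i contributes w_i if α_i > 1, else 0.
α_i > 1 for i ∈ {1, 3}; NE contributions (10, 0, 14, 0, 0, 0), X = 24.
u_2 = (19 − 0) + 0.32·24 = 26.68.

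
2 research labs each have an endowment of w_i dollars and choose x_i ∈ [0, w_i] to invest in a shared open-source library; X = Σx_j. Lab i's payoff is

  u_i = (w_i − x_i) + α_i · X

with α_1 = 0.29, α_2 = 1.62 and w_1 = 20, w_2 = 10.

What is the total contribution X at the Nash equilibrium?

10

∂u_i/∂x_i = α_i − 1, so lab i contributes w_i if α_i > 1, else 0.
α_i > 1 for i ∈ {2}; NE contributions (0, 10), X = 10.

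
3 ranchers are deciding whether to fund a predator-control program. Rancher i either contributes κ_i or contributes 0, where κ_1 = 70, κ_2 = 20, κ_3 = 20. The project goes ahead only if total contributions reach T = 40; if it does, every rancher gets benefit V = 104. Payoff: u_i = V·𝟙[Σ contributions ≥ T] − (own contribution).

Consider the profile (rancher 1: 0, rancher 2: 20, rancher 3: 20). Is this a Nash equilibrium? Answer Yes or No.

Total = 40 ≥ 40: provided.
Rancher 1 (pledges 0, payoff 104): pledging 70 → total 110, payoff 34. No gain.
Rancher 2 (pledges 20, payoff 84): dropping to 0 → total 20, payoff 0. No gain.
Rancher 3 (pledges 20, payoff 84): dropping to 0 → total 20, payoff 0. No gain.

Yes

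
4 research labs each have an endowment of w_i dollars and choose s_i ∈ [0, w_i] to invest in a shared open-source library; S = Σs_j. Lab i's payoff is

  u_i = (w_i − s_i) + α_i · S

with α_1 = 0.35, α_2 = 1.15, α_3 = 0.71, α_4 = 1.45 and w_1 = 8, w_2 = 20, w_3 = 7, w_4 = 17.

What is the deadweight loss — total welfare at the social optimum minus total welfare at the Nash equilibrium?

39.9

∂u_i/∂s_i = α_i − 1, so lab i contributes w_i if α_i > 1, else 0.
α_i > 1 for i ∈ {2, 4}; NE contributions (0, 20, 0, 17), S = 37.
W^NE = Σw_i − S^NE + (Σα_i)·S^NE = 52 + 2.66·37 = 150.42.
Planner: ∂(Σu_j)/∂s_i = Σα_j − 1 = 2.66 > 0, so everyone contributes w_i; S^SO = 52, W^SO = 52 + 2.66·52 = 190.32.
Deadweight loss = 39.9.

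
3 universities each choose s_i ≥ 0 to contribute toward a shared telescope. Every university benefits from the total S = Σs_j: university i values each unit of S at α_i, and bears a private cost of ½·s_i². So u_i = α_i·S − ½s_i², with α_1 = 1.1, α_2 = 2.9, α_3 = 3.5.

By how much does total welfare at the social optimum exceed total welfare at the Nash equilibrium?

39.06

University i's FOC: ∂u_i/∂s_i = α_i − s_i = 0, so s_i* = α_i.
NE contributions = (1.1, 2.9, 3.5); S = 7.5.
W^NE = (Σα)·S − ½Σα_i² = 7.5² − ½·21.87 = 45.315.
Planner sets s_i = Σα_j = 7.5 for every i, so S^SO = 3·7.5 = 22.5.
W^SO = (Σα)·S^SO − ½·3·(Σα)² = (3/2)·7.5² = 84.375.
Deadweight loss = W^SO − W^NE = 39.06.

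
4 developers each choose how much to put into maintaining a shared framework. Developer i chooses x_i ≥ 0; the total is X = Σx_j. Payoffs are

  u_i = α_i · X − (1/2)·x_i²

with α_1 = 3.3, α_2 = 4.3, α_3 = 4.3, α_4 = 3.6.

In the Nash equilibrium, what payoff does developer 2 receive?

Developer i's FOC: ∂u_i/∂x_i = α_i − x_i = 0, so x_i* = α_i.
NE contributions = (3.3, 4.3, 4.3, 3.6); X = 15.5.
u_2 = α_2·X − ½·(x_2)² = 4.3·15.5 − ½·4.3² = 57.405.

57.405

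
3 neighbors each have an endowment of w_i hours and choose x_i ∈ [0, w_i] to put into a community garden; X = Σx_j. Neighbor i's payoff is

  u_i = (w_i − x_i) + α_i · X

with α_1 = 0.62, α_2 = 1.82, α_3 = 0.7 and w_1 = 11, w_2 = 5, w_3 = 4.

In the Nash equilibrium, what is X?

∂u_i/∂x_i = α_i − 1, so neighbor i contributes w_i if α_i > 1, else 0.
α_i > 1 for i ∈ {2}; NE contributions (0, 5, 0), X = 5.

5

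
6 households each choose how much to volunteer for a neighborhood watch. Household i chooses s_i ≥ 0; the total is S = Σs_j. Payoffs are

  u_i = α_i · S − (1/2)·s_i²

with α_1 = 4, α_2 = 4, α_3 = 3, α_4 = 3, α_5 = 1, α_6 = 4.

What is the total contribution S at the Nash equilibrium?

19

Household i's FOC: ∂u_i/∂s_i = α_i − s_i = 0, so s_i* = α_i.
NE contributions = (4, 4, 3, 3, 1, 4); S = 19.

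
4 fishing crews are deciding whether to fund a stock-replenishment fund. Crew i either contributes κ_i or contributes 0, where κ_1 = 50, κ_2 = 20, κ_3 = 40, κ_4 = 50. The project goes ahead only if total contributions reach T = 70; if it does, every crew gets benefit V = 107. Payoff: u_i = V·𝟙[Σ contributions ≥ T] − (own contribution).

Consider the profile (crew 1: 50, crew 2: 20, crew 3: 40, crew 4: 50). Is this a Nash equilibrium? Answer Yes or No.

No

Total = 160 ≥ 70: provided.
Crew 1 (pledges 50, payoff 57): dropping to 0 → total 110, payoff 107. Profitable deviation.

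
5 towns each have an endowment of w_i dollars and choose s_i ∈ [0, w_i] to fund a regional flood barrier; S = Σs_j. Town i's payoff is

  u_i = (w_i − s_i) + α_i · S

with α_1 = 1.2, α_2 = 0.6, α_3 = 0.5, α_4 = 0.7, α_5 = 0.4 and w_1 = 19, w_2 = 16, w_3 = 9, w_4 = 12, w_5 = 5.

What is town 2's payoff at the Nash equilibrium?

27.4

∂u_i/∂s_i = α_i − 1, so town i contributes w_i if α_i > 1, else 0.
α_i > 1 for i ∈ {1}; NE contributions (19, 0, 0, 0, 0), S = 19.
u_2 = (16 − 0) + 0.6·19 = 27.4.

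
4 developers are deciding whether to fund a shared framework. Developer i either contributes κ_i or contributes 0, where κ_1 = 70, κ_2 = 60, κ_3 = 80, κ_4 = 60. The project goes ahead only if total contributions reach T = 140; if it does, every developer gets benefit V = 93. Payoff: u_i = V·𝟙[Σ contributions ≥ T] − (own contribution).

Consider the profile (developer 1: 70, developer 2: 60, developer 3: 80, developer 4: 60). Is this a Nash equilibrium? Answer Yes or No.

Total = 270 ≥ 140: provided.
Developer 1 (pledges 70, payoff 23): dropping to 0 → total 200, payoff 93. Profitable deviation.

No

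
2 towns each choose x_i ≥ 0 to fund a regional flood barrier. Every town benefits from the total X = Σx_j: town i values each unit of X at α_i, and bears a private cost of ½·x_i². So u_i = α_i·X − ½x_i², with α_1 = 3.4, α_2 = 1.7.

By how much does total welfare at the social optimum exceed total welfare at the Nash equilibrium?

Town i's FOC: ∂u_i/∂x_i = α_i − x_i = 0, so x_i* = α_i.
NE contributions = (3.4, 1.7); X = 5.1.
W^NE = (Σα)·X − ½Σα_i² = 5.1² − ½·14.45 = 18.785.
Planner sets x_i = Σα_j = 5.1 for every i, so X^SO = 2·5.1 = 10.2.
W^SO = (Σα)·X^SO − ½·2·(Σα)² = (2/2)·5.1² = 26.01.
Deadweight loss = W^SO − W^NE = 7.225.

7.225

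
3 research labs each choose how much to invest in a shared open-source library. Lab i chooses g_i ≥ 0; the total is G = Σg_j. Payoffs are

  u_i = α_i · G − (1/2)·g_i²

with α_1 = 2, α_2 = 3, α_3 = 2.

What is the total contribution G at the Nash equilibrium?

Lab i's FOC: ∂u_i/∂g_i = α_i − g_i = 0, so g_i* = α_i.
NE contributions = (2, 3, 2); G = 7.

7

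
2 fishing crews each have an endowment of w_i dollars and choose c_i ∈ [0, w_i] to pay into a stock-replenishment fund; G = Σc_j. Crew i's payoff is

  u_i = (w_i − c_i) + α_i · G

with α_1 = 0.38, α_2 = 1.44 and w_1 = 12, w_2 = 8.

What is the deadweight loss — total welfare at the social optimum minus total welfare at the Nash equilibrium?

∂u_i/∂c_i = α_i − 1, so crew i contributes w_i if α_i > 1, else 0.
α_i > 1 for i ∈ {2}; NE contributions (0, 8), G = 8.
W^NE = Σw_i − G^NE + (Σα_i)·G^NE = 20 + 0.82·8 = 26.56.
Planner: ∂(Σu_j)/∂c_i = Σα_j − 1 = 0.82 > 0, so everyone contributes w_i; G^SO = 20, W^SO = 20 + 0.82·20 = 36.4.
Deadweight loss = 9.84.

9.84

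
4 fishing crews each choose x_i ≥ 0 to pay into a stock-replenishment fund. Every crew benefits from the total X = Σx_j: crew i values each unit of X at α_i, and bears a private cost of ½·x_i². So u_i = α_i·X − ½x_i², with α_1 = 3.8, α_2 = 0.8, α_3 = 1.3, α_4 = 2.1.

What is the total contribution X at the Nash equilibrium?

8

Crew i's FOC: ∂u_i/∂x_i = α_i − x_i = 0, so x_i* = α_i.
NE contributions = (3.8, 0.8, 1.3, 2.1); X = 8.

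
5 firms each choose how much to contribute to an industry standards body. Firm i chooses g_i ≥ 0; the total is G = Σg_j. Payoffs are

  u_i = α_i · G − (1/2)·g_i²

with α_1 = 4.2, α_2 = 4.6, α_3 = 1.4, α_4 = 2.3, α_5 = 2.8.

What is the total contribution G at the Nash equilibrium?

15.3

Firm i's FOC: ∂u_i/∂g_i = α_i − g_i = 0, so g_i* = α_i.
NE contributions = (4.2, 4.6, 1.4, 2.3, 2.8); G = 15.3.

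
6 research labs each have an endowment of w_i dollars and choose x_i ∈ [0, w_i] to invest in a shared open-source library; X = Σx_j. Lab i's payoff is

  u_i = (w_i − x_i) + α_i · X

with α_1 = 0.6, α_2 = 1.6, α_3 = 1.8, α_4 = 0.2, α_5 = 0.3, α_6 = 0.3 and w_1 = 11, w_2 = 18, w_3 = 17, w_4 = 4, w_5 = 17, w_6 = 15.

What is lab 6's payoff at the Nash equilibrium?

∂u_i/∂x_i = α_i − 1, so lab i contributes w_i if α_i > 1, else 0.
α_i > 1 for i ∈ {2, 3}; NE contributions (0, 18, 17, 0, 0, 0), X = 35.
u_6 = (15 − 0) + 0.3·35 = 25.5.

25.5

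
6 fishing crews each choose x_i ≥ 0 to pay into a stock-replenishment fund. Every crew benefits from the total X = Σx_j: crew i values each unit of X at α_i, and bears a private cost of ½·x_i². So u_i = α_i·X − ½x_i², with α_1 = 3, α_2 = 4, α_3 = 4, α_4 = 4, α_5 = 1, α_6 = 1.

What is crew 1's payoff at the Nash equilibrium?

46.5

Crew i's FOC: ∂u_i/∂x_i = α_i − x_i = 0, so x_i* = α_i.
NE contributions = (3, 4, 4, 4, 1, 1); X = 17.
u_1 = α_1·X − ½·(x_1)² = 3·17 − ½·3² = 46.5.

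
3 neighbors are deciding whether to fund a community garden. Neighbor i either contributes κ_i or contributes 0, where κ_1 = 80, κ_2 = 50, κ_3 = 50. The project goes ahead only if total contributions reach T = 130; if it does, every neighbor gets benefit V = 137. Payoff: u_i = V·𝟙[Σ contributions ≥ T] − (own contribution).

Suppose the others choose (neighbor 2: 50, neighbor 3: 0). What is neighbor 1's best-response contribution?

80

Others' total = 50. Contributing 80 brings total to 130 ≥ 130: gain V − κ_1 = 57.
Best response: 80.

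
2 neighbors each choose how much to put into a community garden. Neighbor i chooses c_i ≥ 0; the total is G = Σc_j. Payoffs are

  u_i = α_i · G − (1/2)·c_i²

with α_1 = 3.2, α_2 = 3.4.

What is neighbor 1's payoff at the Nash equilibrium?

16

Neighbor i's FOC: ∂u_i/∂c_i = α_i − c_i = 0, so c_i* = α_i.
NE contributions = (3.2, 3.4); G = 6.6.
u_1 = α_1·G − ½·(c_1)² = 3.2·6.6 − ½·3.2² = 16.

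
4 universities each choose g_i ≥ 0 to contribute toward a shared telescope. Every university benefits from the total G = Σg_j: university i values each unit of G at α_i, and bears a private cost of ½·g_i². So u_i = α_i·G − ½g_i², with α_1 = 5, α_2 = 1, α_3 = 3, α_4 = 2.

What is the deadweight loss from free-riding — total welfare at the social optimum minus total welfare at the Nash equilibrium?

University i's FOC: ∂u_i/∂g_i = α_i − g_i = 0, so g_i* = α_i.
NE contributions = (5, 1, 3, 2); G = 11.
W^NE = (Σα)·G − ½Σα_i² = 11² − ½·39 = 101.5.
Planner sets g_i = Σα_j = 11 for every i, so G^SO = 4·11 = 44.
W^SO = (Σα)·G^SO − ½·4·(Σα)² = (4/2)·11² = 242.
Deadweight loss = W^SO − W^NE = 140.5.

140.5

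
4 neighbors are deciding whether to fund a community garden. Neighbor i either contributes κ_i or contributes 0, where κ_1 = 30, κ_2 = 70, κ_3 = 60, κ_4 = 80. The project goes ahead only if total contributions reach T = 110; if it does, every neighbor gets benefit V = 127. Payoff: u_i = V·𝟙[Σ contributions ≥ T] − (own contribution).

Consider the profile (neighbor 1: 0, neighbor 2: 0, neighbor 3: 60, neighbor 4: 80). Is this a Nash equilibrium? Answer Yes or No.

Total = 140 ≥ 110: provided.
Neighbor 1 (pledges 0, payoff 127): pledging 30 → total 170, payoff 97. No gain.
Neighbor 2 (pledges 0, payoff 127): pledging 70 → total 210, payoff 57. No gain.
Neighbor 3 (pledges 60, payoff 67): dropping to 0 → total 80, payoff 0. No gain.
Neighbor 4 (pledges 80, payoff 47): dropping to 0 → total 60, payoff 0. No gain.

Yes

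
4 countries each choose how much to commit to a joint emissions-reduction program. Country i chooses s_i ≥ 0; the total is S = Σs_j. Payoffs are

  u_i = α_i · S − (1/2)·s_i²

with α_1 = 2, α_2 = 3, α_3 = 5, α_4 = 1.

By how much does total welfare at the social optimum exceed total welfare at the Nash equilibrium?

140.5

Country i's FOC: ∂u_i/∂s_i = α_i − s_i = 0, so s_i* = α_i.
NE contributions = (2, 3, 5, 1); S = 11.
W^NE = (Σα)·S − ½Σα_i² = 11² − ½·39 = 101.5.
Planner sets s_i = Σα_j = 11 for every i, so S^SO = 4·11 = 44.
W^SO = (Σα)·S^SO − ½·4·(Σα)² = (4/2)·11² = 242.
Deadweight loss = W^SO − W^NE = 140.5.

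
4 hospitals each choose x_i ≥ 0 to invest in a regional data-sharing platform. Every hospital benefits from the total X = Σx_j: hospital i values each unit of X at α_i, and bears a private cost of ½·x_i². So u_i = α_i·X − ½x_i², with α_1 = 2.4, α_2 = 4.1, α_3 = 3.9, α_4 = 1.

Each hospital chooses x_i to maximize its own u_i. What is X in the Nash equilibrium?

Hospital i's FOC: ∂u_i/∂x_i = α_i − x_i = 0, so x_i* = α_i.
NE contributions = (2.4, 4.1, 3.9, 1); X = 11.4.

11.4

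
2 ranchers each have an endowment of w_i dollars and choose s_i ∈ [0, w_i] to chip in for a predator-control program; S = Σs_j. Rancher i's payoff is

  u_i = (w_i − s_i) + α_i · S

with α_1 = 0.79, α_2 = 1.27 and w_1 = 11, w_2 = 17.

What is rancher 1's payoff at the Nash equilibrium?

24.43

∂u_i/∂s_i = α_i − 1, so rancher i contributes w_i if α_i > 1, else 0.
α_i > 1 for i ∈ {2}; NE contributions (0, 17), S = 17.
u_1 = (11 − 0) + 0.79·17 = 24.43.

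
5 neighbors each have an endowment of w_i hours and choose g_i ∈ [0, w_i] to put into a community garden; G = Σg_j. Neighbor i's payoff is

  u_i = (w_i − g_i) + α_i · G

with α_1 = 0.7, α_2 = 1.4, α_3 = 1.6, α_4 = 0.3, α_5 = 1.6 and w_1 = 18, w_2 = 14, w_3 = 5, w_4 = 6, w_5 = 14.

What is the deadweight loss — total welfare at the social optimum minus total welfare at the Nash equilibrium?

∂u_i/∂g_i = α_i − 1, so neighbor i contributes w_i if α_i > 1, else 0.
α_i > 1 for i ∈ {2, 3, 5}; NE contributions (0, 14, 5, 0, 14), G = 33.
W^NE = Σw_i − G^NE + (Σα_i)·G^NE = 57 + 4.6·33 = 208.8.
Planner: ∂(Σu_j)/∂g_i = Σα_j − 1 = 4.6 > 0, so everyone contributes w_i; G^SO = 57, W^SO = 57 + 4.6·57 = 319.2.
Deadweight loss = 110.4.

110.4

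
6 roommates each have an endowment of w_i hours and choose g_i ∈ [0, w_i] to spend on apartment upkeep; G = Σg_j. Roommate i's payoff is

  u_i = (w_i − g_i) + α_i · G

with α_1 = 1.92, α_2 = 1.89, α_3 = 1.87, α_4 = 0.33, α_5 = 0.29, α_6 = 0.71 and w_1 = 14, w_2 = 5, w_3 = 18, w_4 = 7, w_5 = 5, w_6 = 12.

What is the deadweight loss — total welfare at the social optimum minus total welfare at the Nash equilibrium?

144.24

∂u_i/∂g_i = α_i − 1, so roommate i contributes w_i if α_i > 1, else 0.
α_i > 1 for i ∈ {1, 2, 3}; NE contributions (14, 5, 18, 0, 0, 0), G = 37.
W^NE = Σw_i − G^NE + (Σα_i)·G^NE = 61 + 6.01·37 = 283.37.
Planner: ∂(Σu_j)/∂g_i = Σα_j − 1 = 6.01 > 0, so everyone contributes w_i; G^SO = 61, W^SO = 61 + 6.01·61 = 427.61.
Deadweight loss = 144.24.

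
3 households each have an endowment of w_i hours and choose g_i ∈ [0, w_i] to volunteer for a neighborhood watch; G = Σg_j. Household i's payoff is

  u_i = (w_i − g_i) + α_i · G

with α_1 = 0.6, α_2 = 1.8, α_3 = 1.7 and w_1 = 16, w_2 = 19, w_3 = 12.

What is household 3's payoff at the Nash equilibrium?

∂u_i/∂g_i = α_i − 1, so household i contributes w_i if α_i > 1, else 0.
α_i > 1 for i ∈ {2, 3}; NE contributions (0, 19, 12), G = 31.
u_3 = (12 − 12) + 1.7·31 = 52.7.

52.7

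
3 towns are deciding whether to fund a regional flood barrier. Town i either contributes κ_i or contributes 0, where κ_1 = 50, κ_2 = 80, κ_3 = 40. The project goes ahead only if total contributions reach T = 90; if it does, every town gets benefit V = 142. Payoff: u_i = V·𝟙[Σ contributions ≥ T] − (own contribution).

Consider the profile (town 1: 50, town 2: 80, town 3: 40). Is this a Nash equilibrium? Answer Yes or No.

No

Total = 170 ≥ 90: provided.
Town 1 (pledges 50, payoff 92): dropping to 0 → total 120, payoff 142. Profitable deviation.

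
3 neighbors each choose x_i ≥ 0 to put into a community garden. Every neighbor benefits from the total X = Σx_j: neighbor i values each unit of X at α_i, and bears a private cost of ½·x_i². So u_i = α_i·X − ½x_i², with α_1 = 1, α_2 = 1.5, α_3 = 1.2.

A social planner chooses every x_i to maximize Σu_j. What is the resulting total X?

11.1

Planner FOC: ∂(Σu_j)/∂x_i = (Σα_j) − x_i = 0, so x_i^SO = Σα_j = 3.7 for every i; X^SO = 11.1.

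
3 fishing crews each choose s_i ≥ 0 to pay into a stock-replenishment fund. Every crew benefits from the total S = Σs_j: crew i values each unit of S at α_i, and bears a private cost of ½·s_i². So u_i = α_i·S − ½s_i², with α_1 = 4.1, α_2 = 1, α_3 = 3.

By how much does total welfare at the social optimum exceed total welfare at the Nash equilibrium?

Crew i's FOC: ∂u_i/∂s_i = α_i − s_i = 0, so s_i* = α_i.
NE contributions = (4.1, 1, 3); S = 8.1.
W^NE = (Σα)·S − ½Σα_i² = 8.1² − ½·26.81 = 52.205.
Planner sets s_i = Σα_j = 8.1 for every i, so S^SO = 3·8.1 = 24.3.
W^SO = (Σα)·S^SO − ½·3·(Σα)² = (3/2)·8.1² = 98.415.
Deadweight loss = W^SO − W^NE = 46.21.

46.21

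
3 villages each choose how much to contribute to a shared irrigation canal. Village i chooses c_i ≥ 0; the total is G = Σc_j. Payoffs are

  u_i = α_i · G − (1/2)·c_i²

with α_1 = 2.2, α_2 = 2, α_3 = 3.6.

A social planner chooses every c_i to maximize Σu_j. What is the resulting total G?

Planner FOC: ∂(Σu_j)/∂c_i = (Σα_j) − c_i = 0, so c_i^SO = Σα_j = 7.8 for every i; G^SO = 23.4.

23.4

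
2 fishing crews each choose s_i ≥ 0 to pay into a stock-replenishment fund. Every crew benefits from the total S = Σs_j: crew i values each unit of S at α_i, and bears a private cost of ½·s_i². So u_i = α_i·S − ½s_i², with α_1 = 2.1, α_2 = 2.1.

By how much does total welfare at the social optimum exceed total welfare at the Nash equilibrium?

Crew i's FOC: ∂u_i/∂s_i = α_i − s_i = 0, so s_i* = α_i.
NE contributions = (2.1, 2.1); S = 4.2.
W^NE = (Σα)·S − ½Σα_i² = 4.2² − ½·8.82 = 13.23.
Planner sets s_i = Σα_j = 4.2 for every i, so S^SO = 2·4.2 = 8.4.
W^SO = (Σα)·S^SO − ½·2·(Σα)² = (2/2)·4.2² = 17.64.
Deadweight loss = W^SO − W^NE = 4.41.

4.41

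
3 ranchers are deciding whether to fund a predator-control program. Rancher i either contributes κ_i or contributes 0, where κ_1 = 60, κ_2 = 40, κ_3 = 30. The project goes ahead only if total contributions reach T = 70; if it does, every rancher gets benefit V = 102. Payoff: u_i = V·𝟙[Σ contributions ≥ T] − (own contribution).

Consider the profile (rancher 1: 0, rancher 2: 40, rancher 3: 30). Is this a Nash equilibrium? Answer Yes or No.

Yes

Total = 70 ≥ 70: provided.
Rancher 1 (pledges 0, payoff 102): pledging 60 → total 130, payoff 42. No gain.
Rancher 2 (pledges 40, payoff 62): dropping to 0 → total 30, payoff 0. No gain.
Rancher 3 (pledges 30, payoff 72): dropping to 0 → total 40, payoff 0. No gain.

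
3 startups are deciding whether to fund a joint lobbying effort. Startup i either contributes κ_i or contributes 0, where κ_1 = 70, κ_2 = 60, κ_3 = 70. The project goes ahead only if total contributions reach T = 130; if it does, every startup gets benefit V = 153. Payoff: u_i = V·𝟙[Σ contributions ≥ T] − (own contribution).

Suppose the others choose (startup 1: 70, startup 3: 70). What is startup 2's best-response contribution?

0

Others' total = 140 ≥ 130; contributing adds cost 60 for no extra benefit.
Best response: 0.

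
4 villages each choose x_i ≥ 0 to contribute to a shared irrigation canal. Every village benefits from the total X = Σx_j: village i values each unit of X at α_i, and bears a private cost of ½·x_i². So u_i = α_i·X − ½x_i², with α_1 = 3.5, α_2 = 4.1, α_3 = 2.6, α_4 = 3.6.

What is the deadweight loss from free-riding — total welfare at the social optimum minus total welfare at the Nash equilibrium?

Village i's FOC: ∂u_i/∂x_i = α_i − x_i = 0, so x_i* = α_i.
NE contributions = (3.5, 4.1, 2.6, 3.6); X = 13.8.
W^NE = (Σα)·X − ½Σα_i² = 13.8² − ½·48.78 = 166.05.
Planner sets x_i = Σα_j = 13.8 for every i, so X^SO = 4·13.8 = 55.2.
W^SO = (Σα)·X^SO − ½·4·(Σα)² = (4/2)·13.8² = 380.88.
Deadweight loss = W^SO − W^NE = 214.83.

214.83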